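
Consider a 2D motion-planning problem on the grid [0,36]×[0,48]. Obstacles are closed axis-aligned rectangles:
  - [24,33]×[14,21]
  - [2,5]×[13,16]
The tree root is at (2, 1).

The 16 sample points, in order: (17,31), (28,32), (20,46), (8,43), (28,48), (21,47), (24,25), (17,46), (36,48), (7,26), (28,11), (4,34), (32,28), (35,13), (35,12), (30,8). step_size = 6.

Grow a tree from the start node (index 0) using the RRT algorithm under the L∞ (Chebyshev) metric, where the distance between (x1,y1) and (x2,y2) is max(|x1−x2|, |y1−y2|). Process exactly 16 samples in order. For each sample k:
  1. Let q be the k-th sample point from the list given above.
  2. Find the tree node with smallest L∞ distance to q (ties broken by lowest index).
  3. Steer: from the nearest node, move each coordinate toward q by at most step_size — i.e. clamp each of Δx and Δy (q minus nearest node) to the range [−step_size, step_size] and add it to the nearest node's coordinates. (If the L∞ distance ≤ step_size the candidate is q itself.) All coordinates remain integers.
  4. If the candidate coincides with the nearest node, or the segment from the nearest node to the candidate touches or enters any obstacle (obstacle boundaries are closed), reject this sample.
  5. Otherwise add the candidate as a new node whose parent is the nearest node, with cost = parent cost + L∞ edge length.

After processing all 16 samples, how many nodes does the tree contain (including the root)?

1. q=(17,31) nearest=0 d=30 new=(8,7) → add node 1 parent=0 cost=6
2. q=(28,32) nearest=1 d=25 new=(14,13) → add node 2 parent=1 cost=12
3. q=(20,46) nearest=2 d=33 new=(20,19) → add node 3 parent=2 cost=18
4. q=(8,43) nearest=3 d=24 new=(14,25) → add node 4 parent=3 cost=24
5. q=(28,48) nearest=4 d=23 new=(20,31) → add node 5 parent=4 cost=30
6. q=(21,47) nearest=5 d=16 new=(21,37) → add node 6 parent=5 cost=36
7. q=(24,25) nearest=3 d=6 new=(24,25) → add node 7 parent=3 cost=24
8. q=(17,46) nearest=6 d=9 new=(17,43) → add node 8 parent=6 cost=42
9. q=(36,48) nearest=6 d=15 new=(27,43) → add node 9 parent=6 cost=42
10. q=(7,26) nearest=4 d=7 new=(8,26) → add node 10 parent=4 cost=30
11. q=(28,11) nearest=3 d=8 new=(26,13) → blocked by [24,33]×[14,21], reject
12. q=(4,34) nearest=10 d=8 new=(4,32) → add node 11 parent=10 cost=36
13. q=(32,28) nearest=7 d=8 new=(30,28) → add node 12 parent=7 cost=30
14. q=(35,13) nearest=7 d=12 new=(30,19) → blocked by [24,33]×[14,21], reject
15. q=(35,12) nearest=7 d=13 new=(30,19) → blocked by [24,33]×[14,21], reject
16. q=(30,8) nearest=3 d=11 new=(26,13) → blocked by [24,33]×[14,21], reject

Node count: 13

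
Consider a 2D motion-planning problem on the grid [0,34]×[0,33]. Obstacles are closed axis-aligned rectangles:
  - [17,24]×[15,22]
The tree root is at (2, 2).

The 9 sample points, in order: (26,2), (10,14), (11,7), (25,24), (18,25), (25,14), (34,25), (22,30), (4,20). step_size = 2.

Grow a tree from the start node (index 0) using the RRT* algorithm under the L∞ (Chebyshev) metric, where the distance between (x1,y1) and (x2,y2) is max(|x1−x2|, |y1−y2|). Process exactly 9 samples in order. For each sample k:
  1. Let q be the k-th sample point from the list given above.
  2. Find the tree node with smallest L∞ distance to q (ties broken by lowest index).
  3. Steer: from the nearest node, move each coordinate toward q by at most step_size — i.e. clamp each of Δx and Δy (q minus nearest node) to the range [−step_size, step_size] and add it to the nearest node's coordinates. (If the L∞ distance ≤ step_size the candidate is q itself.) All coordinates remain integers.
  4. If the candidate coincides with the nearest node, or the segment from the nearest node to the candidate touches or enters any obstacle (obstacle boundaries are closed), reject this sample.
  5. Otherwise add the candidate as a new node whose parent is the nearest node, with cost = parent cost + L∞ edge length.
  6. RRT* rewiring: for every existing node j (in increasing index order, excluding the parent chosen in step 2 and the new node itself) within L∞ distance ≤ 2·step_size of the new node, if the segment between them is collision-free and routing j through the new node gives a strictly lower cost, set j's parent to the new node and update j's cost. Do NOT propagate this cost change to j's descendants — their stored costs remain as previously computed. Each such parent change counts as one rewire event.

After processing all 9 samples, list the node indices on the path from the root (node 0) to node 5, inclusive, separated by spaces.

Path: 0 1 3 4 5

1. q=(26,2) nearest=0 d=24 new=(4,2) → add node 1 parent=0 cost=2
2. q=(10,14) nearest=0 d=12 new=(4,4) → add node 2 parent=0 cost=2
3. q=(11,7) nearest=1 d=7 new=(6,4) → add node 3 parent=1 cost=4
4. q=(25,24) nearest=3 d=20 new=(8,6) → add node 4 parent=3 cost=6
5. q=(18,25) nearest=4 d=19 new=(10,8) → add node 5 parent=4 cost=8
6. q=(25,14) nearest=5 d=15 new=(12,10) → add node 6 parent=5 cost=10
7. q=(34,25) nearest=6 d=22 new=(14,12) → add node 7 parent=6 cost=12
8. q=(22,30) nearest=7 d=18 new=(16,14) → add node 8 parent=7 cost=14
9. q=(4,20) nearest=6 d=10 new=(10,12) → add node 9 parent=6 cost=12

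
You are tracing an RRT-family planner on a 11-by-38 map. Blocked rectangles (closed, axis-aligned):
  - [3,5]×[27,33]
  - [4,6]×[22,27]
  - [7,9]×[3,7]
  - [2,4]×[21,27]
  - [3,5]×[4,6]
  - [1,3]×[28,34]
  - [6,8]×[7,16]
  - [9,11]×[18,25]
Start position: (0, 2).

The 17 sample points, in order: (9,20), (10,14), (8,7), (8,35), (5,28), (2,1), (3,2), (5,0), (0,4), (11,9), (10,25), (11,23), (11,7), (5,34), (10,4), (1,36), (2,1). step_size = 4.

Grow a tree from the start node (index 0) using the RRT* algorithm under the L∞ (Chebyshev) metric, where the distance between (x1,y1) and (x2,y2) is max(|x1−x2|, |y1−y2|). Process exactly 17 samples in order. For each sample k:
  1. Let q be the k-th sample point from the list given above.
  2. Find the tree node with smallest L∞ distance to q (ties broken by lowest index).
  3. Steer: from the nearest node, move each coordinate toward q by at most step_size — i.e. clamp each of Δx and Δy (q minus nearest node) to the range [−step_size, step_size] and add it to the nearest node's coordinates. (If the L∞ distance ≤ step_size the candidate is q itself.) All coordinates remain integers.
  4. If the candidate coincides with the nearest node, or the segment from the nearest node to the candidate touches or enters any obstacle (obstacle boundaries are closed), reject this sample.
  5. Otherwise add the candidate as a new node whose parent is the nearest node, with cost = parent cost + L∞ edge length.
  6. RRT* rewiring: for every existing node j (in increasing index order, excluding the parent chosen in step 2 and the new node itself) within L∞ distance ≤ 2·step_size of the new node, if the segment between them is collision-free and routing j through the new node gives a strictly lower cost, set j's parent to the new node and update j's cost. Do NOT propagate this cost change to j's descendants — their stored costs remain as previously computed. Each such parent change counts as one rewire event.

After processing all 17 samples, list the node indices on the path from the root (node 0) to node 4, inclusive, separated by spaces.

1. q=(9,20) nearest=0 d=18 new=(4,6) → blocked by [3,5]×[4,6], reject
2. q=(10,14) nearest=0 d=12 new=(4,6) → blocked by [3,5]×[4,6], reject
3. q=(8,7) nearest=0 d=8 new=(4,6) → blocked by [3,5]×[4,6], reject
4. q=(8,35) nearest=0 d=33 new=(4,6) → blocked by [3,5]×[4,6], reject
5. q=(5,28) nearest=0 d=26 new=(4,6) → blocked by [3,5]×[4,6], reject
6. q=(2,1) nearest=0 d=2 new=(2,1) → add node 1 parent=0 cost=2
7. q=(3,2) nearest=1 d=1 new=(3,2) → add node 2 parent=1 cost=3
8. q=(5,0) nearest=2 d=2 new=(5,0) → add node 3 parent=2 cost=5
9. q=(0,4) nearest=0 d=2 new=(0,4) → add node 4 parent=0 cost=2
10. q=(11,9) nearest=2 d=8 new=(7,6) → blocked by [7,9]×[3,7], reject
11. q=(10,25) nearest=4 d=21 new=(4,8) → add node 5 parent=4 cost=6
12. q=(11,23) nearest=5 d=15 new=(8,12) → blocked by [6,8]×[7,16], reject
13. q=(11,7) nearest=3 d=7 new=(9,4) → blocked by [7,9]×[3,7], reject
14. q=(5,34) nearest=5 d=26 new=(5,12) → add node 6 parent=5 cost=10
15. q=(10,4) nearest=3 d=5 new=(9,4) → blocked by [7,9]×[3,7], reject
16. q=(1,36) nearest=6 d=24 new=(1,16) → add node 7 parent=6 cost=14
17. q=(2,1) nearest=1 d=0 → coincident, reject

Path: 0 4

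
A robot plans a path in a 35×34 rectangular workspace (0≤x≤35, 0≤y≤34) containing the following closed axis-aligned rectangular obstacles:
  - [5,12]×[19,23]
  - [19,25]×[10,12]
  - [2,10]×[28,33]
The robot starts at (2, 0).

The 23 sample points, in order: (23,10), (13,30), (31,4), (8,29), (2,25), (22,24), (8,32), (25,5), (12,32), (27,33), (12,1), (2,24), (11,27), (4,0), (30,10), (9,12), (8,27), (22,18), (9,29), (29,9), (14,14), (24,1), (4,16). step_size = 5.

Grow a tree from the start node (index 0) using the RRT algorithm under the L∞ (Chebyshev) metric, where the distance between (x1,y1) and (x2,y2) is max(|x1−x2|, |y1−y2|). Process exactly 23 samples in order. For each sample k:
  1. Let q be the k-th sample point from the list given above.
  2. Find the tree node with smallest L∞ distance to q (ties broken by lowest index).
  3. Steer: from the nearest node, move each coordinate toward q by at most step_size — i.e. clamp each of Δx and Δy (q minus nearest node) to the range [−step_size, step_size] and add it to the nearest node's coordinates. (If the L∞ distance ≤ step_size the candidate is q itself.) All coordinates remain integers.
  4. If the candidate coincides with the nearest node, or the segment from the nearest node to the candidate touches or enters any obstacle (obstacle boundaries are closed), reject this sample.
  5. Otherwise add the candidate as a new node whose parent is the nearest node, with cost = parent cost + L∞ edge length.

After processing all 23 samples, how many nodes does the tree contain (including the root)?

Node count: 20

1. q=(23,10) nearest=0 d=21 new=(7,5) → add node 1 parent=0 cost=5
2. q=(13,30) nearest=1 d=25 new=(12,10) → add node 2 parent=1 cost=10
3. q=(31,4) nearest=2 d=19 new=(17,5) → add node 3 parent=2 cost=15
4. q=(8,29) nearest=2 d=19 new=(8,15) → add node 4 parent=2 cost=15
5. q=(2,25) nearest=4 d=10 new=(3,20) → add node 5 parent=4 cost=20
6. q=(22,24) nearest=2 d=14 new=(17,15) → add node 6 parent=2 cost=15
7. q=(8,32) nearest=5 d=12 new=(8,25) → blocked by [5,12]×[19,23], reject
8. q=(25,5) nearest=3 d=8 new=(22,5) → add node 7 parent=3 cost=20
9. q=(12,32) nearest=5 d=12 new=(8,25) → blocked by [5,12]×[19,23], reject
10. q=(27,33) nearest=6 d=18 new=(22,20) → add node 8 parent=6 cost=20
11. q=(12,1) nearest=1 d=5 new=(12,1) → add node 9 parent=1 cost=10
12. q=(2,24) nearest=5 d=4 new=(2,24) → add node 10 parent=5 cost=24
13. q=(11,27) nearest=5 d=8 new=(8,25) → blocked by [5,12]×[19,23], reject
14. q=(4,0) nearest=0 d=2 new=(4,0) → add node 11 parent=0 cost=2
15. q=(30,10) nearest=7 d=8 new=(27,10) → add node 12 parent=7 cost=25
16. q=(9,12) nearest=2 d=3 new=(9,12) → add node 13 parent=2 cost=13
17. q=(8,27) nearest=10 d=6 new=(7,27) → add node 14 parent=10 cost=29
18. q=(22,18) nearest=8 d=2 new=(22,18) → add node 15 parent=8 cost=22
19. q=(9,29) nearest=14 d=2 new=(9,29) → blocked by [2,10]×[28,33], reject
20. q=(29,9) nearest=12 d=2 new=(29,9) → add node 16 parent=12 cost=27
21. q=(14,14) nearest=6 d=3 new=(14,14) → add node 17 parent=6 cost=18
22. q=(24,1) nearest=7 d=4 new=(24,1) → add node 18 parent=7 cost=24
23. q=(4,16) nearest=4 d=4 new=(4,16) → add node 19 parent=4 cost=19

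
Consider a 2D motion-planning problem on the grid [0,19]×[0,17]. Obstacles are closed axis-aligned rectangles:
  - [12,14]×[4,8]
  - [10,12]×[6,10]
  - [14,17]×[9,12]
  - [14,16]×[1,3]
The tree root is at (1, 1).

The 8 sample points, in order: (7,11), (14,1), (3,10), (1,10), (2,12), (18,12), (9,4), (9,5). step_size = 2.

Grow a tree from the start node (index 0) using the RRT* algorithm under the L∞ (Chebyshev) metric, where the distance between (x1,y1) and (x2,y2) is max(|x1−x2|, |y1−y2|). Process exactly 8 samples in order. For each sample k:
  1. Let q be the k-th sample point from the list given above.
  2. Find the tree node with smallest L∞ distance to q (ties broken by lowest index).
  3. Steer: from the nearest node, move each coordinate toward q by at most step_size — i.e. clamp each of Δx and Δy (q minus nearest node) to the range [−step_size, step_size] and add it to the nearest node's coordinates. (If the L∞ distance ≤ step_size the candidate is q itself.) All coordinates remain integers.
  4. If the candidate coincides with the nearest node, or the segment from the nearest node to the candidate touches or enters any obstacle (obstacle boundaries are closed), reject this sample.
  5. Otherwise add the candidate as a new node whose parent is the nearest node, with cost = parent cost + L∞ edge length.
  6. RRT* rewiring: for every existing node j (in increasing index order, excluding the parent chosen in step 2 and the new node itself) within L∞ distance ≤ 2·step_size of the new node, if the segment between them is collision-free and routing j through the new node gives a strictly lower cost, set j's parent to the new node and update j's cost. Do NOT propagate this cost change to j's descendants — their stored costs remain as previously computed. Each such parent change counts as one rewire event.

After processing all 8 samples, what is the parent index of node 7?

1. q=(7,11) nearest=0 d=10 new=(3,3) → add node 1 parent=0 cost=2
2. q=(14,1) nearest=1 d=11 new=(5,1) → add node 2 parent=1 cost=4
3. q=(3,10) nearest=1 d=7 new=(3,5) → add node 3 parent=1 cost=4
4. q=(1,10) nearest=3 d=5 new=(1,7) → add node 4 parent=3 cost=6
5. q=(2,12) nearest=4 d=5 new=(2,9) → add node 5 parent=4 cost=8
6. q=(18,12) nearest=2 d=13 new=(7,3) → add node 6 parent=2 cost=6
7. q=(9,4) nearest=6 d=2 new=(9,4) → add node 7 parent=6 cost=8
8. q=(9,5) nearest=7 d=1 new=(9,5) → add node 8 parent=7 cost=9

Parent of node 7: 6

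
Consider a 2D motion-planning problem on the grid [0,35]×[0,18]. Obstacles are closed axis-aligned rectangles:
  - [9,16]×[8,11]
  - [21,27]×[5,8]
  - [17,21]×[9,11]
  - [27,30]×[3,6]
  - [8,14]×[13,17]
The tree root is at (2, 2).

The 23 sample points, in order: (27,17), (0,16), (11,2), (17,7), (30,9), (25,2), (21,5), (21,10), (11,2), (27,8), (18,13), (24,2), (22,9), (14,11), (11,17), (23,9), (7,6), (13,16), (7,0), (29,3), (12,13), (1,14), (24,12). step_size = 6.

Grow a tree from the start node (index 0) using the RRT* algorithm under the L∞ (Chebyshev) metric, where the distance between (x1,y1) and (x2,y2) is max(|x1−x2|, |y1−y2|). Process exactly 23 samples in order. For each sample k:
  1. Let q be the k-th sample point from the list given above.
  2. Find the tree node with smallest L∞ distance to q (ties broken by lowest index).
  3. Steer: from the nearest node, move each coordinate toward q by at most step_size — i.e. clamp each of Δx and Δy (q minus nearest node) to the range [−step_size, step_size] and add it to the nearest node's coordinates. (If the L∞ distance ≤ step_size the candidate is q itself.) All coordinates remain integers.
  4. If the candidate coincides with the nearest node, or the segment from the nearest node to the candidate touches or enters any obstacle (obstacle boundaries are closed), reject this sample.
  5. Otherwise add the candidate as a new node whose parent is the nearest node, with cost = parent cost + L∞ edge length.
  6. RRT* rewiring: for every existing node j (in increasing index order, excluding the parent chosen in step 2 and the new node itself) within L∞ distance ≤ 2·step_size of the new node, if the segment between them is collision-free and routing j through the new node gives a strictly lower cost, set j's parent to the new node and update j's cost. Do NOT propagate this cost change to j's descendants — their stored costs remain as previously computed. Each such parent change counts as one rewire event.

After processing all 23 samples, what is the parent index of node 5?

Parent of node 5: 4

1. q=(27,17) nearest=0 d=25 new=(8,8) → add node 1 parent=0 cost=6
2. q=(0,16) nearest=1 d=8 new=(2,14) → add node 2 parent=1 cost=12
3. q=(11,2) nearest=1 d=6 new=(11,2) → add node 3 parent=1 cost=12
4. q=(17,7) nearest=3 d=6 new=(17,7) → add node 4 parent=3 cost=18
5. q=(30,9) nearest=4 d=13 new=(23,9) → add node 5 parent=4 cost=24
6. q=(25,2) nearest=5 d=7 new=(25,3) → blocked by [21,27]×[5,8], reject
7. q=(21,5) nearest=4 d=4 new=(21,5) → blocked by [21,27]×[5,8], reject
8. q=(21,10) nearest=5 d=2 new=(21,10) → blocked by [17,21]×[9,11], reject
9. q=(11,2) nearest=3 d=0 → coincident, reject
10. q=(27,8) nearest=5 d=4 new=(27,8) → blocked by [21,27]×[5,8], reject
11. q=(18,13) nearest=5 d=5 new=(18,13) → blocked by [17,21]×[9,11], reject
12. q=(24,2) nearest=4 d=7 new=(23,2) → add node 6 parent=4 cost=24
13. q=(22,9) nearest=5 d=1 new=(22,9) → add node 7 parent=5 cost=25
14. q=(14,11) nearest=4 d=4 new=(14,11) → blocked by [9,16]×[8,11], reject
15. q=(11,17) nearest=1 d=9 new=(11,14) → blocked by [9,16]×[8,11], reject
16. q=(23,9) nearest=5 d=0 → coincident, reject
17. q=(7,6) nearest=1 d=2 new=(7,6) → add node 8 parent=1 cost=8
18. q=(13,16) nearest=1 d=8 new=(13,14) → blocked by [9,16]×[8,11], reject
19. q=(7,0) nearest=3 d=4 new=(7,0) → add node 9 parent=3 cost=16
20. q=(29,3) nearest=5 d=6 new=(29,3) → blocked by [21,27]×[5,8], reject
21. q=(12,13) nearest=1 d=5 new=(12,13) → blocked by [9,16]×[8,11], reject
22. q=(1,14) nearest=2 d=1 new=(1,14) → add node 10 parent=2 cost=13
23. q=(24,12) nearest=5 d=3 new=(24,12) → add node 11 parent=5 cost=27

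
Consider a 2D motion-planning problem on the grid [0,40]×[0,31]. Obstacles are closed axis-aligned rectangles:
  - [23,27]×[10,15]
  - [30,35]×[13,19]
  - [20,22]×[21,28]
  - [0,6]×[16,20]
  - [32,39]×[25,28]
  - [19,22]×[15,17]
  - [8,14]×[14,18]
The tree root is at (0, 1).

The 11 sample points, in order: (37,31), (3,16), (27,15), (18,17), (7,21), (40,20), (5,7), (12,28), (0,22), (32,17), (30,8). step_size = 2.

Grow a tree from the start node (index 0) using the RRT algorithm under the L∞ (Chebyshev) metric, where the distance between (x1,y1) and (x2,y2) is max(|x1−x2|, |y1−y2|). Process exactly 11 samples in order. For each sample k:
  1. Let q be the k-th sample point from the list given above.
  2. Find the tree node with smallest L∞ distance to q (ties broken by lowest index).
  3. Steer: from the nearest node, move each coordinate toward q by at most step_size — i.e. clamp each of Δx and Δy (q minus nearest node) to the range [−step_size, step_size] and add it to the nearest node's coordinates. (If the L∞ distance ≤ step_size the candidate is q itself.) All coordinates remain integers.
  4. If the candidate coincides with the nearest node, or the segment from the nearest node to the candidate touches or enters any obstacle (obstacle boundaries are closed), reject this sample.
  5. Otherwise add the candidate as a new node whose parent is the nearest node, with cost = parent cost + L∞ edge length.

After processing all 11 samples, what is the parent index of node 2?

1. q=(37,31) nearest=0 d=37 new=(2,3) → add node 1 parent=0 cost=2
2. q=(3,16) nearest=1 d=13 new=(3,5) → add node 2 parent=1 cost=4
3. q=(27,15) nearest=2 d=24 new=(5,7) → add node 3 parent=2 cost=6
4. q=(18,17) nearest=3 d=13 new=(7,9) → add node 4 parent=3 cost=8
5. q=(7,21) nearest=4 d=12 new=(7,11) → add node 5 parent=4 cost=10
6. q=(40,20) nearest=4 d=33 new=(9,11) → add node 6 parent=4 cost=10
7. q=(5,7) nearest=3 d=0 → coincident, reject
8. q=(12,28) nearest=5 d=17 new=(9,13) → add node 7 parent=5 cost=12
9. q=(0,22) nearest=7 d=9 new=(7,15) → blocked by [8,14]×[14,18], reject
10. q=(32,17) nearest=6 d=23 new=(11,13) → add node 8 parent=6 cost=12
11. q=(30,8) nearest=8 d=19 new=(13,11) → add node 9 parent=8 cost=14

Parent of node 2: 1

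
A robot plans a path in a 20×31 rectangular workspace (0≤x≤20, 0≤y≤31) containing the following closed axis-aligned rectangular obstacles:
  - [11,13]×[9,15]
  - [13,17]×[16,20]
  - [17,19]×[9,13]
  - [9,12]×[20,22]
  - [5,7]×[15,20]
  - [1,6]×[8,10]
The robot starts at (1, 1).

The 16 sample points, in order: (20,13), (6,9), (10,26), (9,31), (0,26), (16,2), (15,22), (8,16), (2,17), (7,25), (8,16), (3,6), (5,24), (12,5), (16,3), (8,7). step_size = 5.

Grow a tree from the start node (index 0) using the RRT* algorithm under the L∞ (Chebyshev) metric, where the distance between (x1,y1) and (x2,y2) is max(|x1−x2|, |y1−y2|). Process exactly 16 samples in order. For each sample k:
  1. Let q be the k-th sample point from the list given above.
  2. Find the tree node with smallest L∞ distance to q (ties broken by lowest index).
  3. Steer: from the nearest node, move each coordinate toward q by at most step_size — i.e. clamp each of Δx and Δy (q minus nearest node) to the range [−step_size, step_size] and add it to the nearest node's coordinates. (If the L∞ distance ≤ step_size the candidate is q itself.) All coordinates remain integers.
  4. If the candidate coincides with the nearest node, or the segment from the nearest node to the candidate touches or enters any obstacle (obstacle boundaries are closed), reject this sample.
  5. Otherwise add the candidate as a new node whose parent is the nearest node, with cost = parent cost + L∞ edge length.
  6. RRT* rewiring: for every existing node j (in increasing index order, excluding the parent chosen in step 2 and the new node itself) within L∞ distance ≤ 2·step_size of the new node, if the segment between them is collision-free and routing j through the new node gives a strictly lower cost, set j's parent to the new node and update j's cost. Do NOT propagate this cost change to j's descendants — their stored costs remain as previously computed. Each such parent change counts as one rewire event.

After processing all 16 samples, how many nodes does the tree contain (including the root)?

Node count: 11

1. q=(20,13) nearest=0 d=19 new=(6,6) → add node 1 parent=0 cost=5
2. q=(6,9) nearest=1 d=3 new=(6,9) → blocked by [1,6]×[8,10], reject
3. q=(10,26) nearest=1 d=20 new=(10,11) → add node 2 parent=1 cost=10
4. q=(9,31) nearest=2 d=20 new=(9,16) → add node 3 parent=2 cost=15
5. q=(0,26) nearest=3 d=10 new=(4,21) → blocked by [5,7]×[15,20], reject
6. q=(16,2) nearest=2 d=9 new=(15,6) → blocked by [11,13]×[9,15], reject
7. q=(15,22) nearest=3 d=6 new=(14,21) → blocked by [13,17]×[16,20], reject
8. q=(8,16) nearest=3 d=1 new=(8,16) → add node 4 parent=3 cost=16
9. q=(2,17) nearest=4 d=6 new=(3,17) → blocked by [5,7]×[15,20], reject
10. q=(7,25) nearest=3 d=9 new=(7,21) → add node 5 parent=3 cost=20
11. q=(8,16) nearest=4 d=0 → coincident, reject
12. q=(3,6) nearest=1 d=3 new=(3,6) → add node 6 parent=1 cost=8
13. q=(5,24) nearest=5 d=3 new=(5,24) → add node 7 parent=5 cost=23
14. q=(12,5) nearest=1 d=6 new=(11,5) → add node 8 parent=1 cost=10
15. q=(16,3) nearest=8 d=5 new=(16,3) → add node 9 parent=8 cost=15
16. q=(8,7) nearest=1 d=2 new=(8,7) → add node 10 parent=1 cost=7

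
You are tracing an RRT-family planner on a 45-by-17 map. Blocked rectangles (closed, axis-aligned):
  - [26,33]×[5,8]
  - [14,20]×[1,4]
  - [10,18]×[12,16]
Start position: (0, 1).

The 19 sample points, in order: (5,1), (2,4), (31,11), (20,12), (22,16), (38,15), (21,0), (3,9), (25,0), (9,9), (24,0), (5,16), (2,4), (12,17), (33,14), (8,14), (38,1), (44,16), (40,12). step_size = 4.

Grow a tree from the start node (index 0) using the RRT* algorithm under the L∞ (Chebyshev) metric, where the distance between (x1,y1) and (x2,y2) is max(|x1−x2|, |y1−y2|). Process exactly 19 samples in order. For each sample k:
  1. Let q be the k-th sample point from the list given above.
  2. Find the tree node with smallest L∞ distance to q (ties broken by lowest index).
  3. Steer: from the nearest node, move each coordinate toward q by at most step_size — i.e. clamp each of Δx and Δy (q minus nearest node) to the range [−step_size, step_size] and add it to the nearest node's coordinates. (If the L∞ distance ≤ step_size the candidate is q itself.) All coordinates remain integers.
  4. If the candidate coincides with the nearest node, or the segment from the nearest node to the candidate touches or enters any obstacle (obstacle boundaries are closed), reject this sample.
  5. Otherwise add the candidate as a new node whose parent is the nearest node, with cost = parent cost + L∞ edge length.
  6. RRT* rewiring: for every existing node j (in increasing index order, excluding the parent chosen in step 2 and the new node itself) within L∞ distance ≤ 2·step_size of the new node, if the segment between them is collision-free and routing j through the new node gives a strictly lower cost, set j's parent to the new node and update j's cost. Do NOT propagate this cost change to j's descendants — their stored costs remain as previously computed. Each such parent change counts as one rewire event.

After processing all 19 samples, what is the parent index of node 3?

1. q=(5,1) nearest=0 d=5 new=(4,1) → add node 1 parent=0 cost=4
2. q=(2,4) nearest=0 d=3 new=(2,4) → add node 2 parent=0 cost=3
3. q=(31,11) nearest=1 d=27 new=(8,5) → add node 3 parent=1 cost=8
4. q=(20,12) nearest=3 d=12 new=(12,9) → add node 4 parent=3 cost=12
5. q=(22,16) nearest=4 d=10 new=(16,13) → blocked by [10,18]×[12,16], reject
6. q=(38,15) nearest=4 d=26 new=(16,13) → blocked by [10,18]×[12,16], reject
7. q=(21,0) nearest=4 d=9 new=(16,5) → add node 5 parent=4 cost=16
8. q=(3,9) nearest=2 d=5 new=(3,8) → add node 6 parent=2 cost=7
9. q=(25,0) nearest=5 d=9 new=(20,1) → blocked by [14,20]×[1,4], reject
10. q=(9,9) nearest=4 d=3 new=(9,9) → add node 7 parent=4 cost=15
11. q=(24,0) nearest=5 d=8 new=(20,1) → blocked by [14,20]×[1,4], reject
12. q=(5,16) nearest=4 d=7 new=(8,13) → add node 8 parent=4 cost=16
13. q=(2,4) nearest=2 d=0 → coincident, reject
14. q=(12,17) nearest=8 d=4 new=(12,17) → blocked by [10,18]×[12,16], reject
15. q=(33,14) nearest=5 d=17 new=(20,9) → add node 9 parent=5 cost=20
16. q=(8,14) nearest=8 d=1 new=(8,14) → add node 10 parent=8 cost=17
17. q=(38,1) nearest=9 d=18 new=(24,5) → add node 11 parent=9 cost=24
18. q=(44,16) nearest=11 d=20 new=(28,9) → blocked by [26,33]×[5,8], reject
19. q=(40,12) nearest=11 d=16 new=(28,9) → blocked by [26,33]×[5,8], reject

Parent of node 3: 1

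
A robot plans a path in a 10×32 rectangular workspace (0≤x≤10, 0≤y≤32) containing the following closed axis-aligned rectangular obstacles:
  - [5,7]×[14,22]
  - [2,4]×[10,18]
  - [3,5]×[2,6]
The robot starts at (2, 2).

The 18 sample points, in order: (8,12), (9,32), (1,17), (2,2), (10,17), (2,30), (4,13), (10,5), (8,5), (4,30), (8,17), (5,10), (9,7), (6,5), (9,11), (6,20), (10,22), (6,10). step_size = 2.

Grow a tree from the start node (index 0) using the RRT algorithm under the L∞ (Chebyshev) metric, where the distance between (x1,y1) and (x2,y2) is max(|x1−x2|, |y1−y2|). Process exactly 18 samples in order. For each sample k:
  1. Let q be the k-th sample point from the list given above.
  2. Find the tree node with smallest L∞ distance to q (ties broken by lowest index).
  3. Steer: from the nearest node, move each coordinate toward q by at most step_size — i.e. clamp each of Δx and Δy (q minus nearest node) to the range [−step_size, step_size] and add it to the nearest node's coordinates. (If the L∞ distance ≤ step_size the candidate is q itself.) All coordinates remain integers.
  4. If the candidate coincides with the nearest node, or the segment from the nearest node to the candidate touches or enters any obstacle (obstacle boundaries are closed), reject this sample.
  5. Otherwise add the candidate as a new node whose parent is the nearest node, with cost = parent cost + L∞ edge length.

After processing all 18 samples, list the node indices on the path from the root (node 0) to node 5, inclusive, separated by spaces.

1. q=(8,12) nearest=0 d=10 new=(4,4) → blocked by [3,5]×[2,6], reject
2. q=(9,32) nearest=0 d=30 new=(4,4) → blocked by [3,5]×[2,6], reject
3. q=(1,17) nearest=0 d=15 new=(1,4) → add node 1 parent=0 cost=2
4. q=(2,2) nearest=0 d=0 → coincident, reject
5. q=(10,17) nearest=1 d=13 new=(3,6) → blocked by [3,5]×[2,6], reject
6. q=(2,30) nearest=1 d=26 new=(2,6) → add node 2 parent=1 cost=4
7. q=(4,13) nearest=2 d=7 new=(4,8) → add node 3 parent=2 cost=6
8. q=(10,5) nearest=3 d=6 new=(6,6) → add node 4 parent=3 cost=8
9. q=(8,5) nearest=4 d=2 new=(8,5) → add node 5 parent=4 cost=10
10. q=(4,30) nearest=3 d=22 new=(4,10) → blocked by [2,4]×[10,18], reject
11. q=(8,17) nearest=3 d=9 new=(6,10) → add node 6 parent=3 cost=8
12. q=(5,10) nearest=6 d=1 new=(5,10) → add node 7 parent=6 cost=9
13. q=(9,7) nearest=5 d=2 new=(9,7) → add node 8 parent=5 cost=12
14. q=(6,5) nearest=4 d=1 new=(6,5) → add node 9 parent=4 cost=9
15. q=(9,11) nearest=6 d=3 new=(8,11) → add node 10 parent=6 cost=10
16. q=(6,20) nearest=10 d=9 new=(6,13) → add node 11 parent=10 cost=12
17. q=(10,22) nearest=11 d=9 new=(8,15) → blocked by [5,7]×[14,22], reject
18. q=(6,10) nearest=6 d=0 → coincident, reject

Path: 0 1 2 3 4 5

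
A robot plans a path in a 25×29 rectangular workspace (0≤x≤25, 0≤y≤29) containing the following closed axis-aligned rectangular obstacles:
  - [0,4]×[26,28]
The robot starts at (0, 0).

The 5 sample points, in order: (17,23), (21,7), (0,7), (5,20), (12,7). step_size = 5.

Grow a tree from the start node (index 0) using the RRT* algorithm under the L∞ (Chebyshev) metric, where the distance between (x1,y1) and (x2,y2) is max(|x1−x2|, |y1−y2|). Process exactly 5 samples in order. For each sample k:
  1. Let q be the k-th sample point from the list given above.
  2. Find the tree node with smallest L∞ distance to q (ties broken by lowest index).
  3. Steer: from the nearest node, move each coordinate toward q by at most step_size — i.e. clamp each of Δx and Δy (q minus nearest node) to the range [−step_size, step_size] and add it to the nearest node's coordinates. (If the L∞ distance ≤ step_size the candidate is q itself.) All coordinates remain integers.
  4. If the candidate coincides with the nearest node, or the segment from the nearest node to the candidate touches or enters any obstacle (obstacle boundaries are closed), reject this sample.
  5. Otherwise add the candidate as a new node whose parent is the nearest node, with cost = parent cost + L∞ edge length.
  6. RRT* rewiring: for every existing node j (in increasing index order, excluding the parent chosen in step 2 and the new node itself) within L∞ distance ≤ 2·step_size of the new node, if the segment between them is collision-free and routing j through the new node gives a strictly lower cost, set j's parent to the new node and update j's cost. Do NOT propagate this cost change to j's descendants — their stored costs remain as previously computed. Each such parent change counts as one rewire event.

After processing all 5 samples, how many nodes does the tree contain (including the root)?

1. q=(17,23) nearest=0 d=23 new=(5,5) → add node 1 parent=0 cost=5
2. q=(21,7) nearest=1 d=16 new=(10,7) → add node 2 parent=1 cost=10
3. q=(0,7) nearest=1 d=5 new=(0,7) → add node 3 parent=1 cost=10
4. q=(5,20) nearest=2 d=13 new=(5,12) → add node 4 parent=2 cost=15
5. q=(12,7) nearest=2 d=2 new=(12,7) → add node 5 parent=2 cost=12

Node count: 6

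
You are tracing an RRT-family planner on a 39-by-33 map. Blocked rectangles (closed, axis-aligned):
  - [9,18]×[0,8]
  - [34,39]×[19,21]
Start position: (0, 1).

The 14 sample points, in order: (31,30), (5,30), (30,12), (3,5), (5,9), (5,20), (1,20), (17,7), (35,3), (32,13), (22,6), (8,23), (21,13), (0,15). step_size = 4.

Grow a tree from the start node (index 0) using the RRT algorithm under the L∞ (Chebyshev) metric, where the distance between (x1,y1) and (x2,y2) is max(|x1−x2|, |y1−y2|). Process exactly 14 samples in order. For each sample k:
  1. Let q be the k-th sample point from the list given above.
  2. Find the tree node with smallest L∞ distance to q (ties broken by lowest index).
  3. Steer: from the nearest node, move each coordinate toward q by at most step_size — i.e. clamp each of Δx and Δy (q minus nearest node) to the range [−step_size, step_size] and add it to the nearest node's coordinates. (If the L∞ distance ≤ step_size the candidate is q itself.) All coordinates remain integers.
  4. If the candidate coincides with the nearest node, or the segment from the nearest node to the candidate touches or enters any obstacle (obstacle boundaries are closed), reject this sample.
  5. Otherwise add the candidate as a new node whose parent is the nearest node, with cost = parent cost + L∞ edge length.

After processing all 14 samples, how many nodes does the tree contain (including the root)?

Node count: 12

1. q=(31,30) nearest=0 d=31 new=(4,5) → add node 1 parent=0 cost=4
2. q=(5,30) nearest=1 d=25 new=(5,9) → add node 2 parent=1 cost=8
3. q=(30,12) nearest=2 d=25 new=(9,12) → add node 3 parent=2 cost=12
4. q=(3,5) nearest=1 d=1 new=(3,5) → add node 4 parent=1 cost=5
5. q=(5,9) nearest=2 d=0 → coincident, reject
6. q=(5,20) nearest=3 d=8 new=(5,16) → add node 5 parent=3 cost=16
7. q=(1,20) nearest=5 d=4 new=(1,20) → add node 6 parent=5 cost=20
8. q=(17,7) nearest=3 d=8 new=(13,8) → blocked by [9,18]×[0,8], reject
9. q=(35,3) nearest=3 d=26 new=(13,8) → blocked by [9,18]×[0,8], reject
10. q=(32,13) nearest=3 d=23 new=(13,13) → add node 7 parent=3 cost=16
11. q=(22,6) nearest=7 d=9 new=(17,9) → add node 8 parent=7 cost=20
12. q=(8,23) nearest=5 d=7 new=(8,20) → add node 9 parent=5 cost=20
13. q=(21,13) nearest=8 d=4 new=(21,13) → add node 10 parent=8 cost=24
14. q=(0,15) nearest=5 d=5 new=(1,15) → add node 11 parent=5 cost=20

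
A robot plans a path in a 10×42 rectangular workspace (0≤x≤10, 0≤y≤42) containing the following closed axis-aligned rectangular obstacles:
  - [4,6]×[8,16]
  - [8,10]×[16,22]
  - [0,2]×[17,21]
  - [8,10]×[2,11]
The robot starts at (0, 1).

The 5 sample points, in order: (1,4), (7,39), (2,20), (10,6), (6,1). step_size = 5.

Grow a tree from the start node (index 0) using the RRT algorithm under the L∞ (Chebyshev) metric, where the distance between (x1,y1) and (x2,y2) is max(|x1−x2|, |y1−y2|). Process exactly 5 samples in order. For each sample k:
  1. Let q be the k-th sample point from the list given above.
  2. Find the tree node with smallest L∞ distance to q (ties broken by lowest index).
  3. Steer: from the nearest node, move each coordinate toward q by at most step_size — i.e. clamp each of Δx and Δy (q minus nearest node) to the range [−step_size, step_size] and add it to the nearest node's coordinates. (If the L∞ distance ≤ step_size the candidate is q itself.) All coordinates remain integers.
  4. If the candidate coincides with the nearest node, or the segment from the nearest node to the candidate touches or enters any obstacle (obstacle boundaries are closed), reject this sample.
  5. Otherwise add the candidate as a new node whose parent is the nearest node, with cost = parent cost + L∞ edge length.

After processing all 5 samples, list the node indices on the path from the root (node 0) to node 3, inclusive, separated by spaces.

1. q=(1,4) nearest=0 d=3 new=(1,4) → add node 1 parent=0 cost=3
2. q=(7,39) nearest=1 d=35 new=(6,9) → blocked by [4,6]×[8,16], reject
3. q=(2,20) nearest=1 d=16 new=(2,9) → add node 2 parent=1 cost=8
4. q=(10,6) nearest=2 d=8 new=(7,6) → add node 3 parent=2 cost=13
5. q=(6,1) nearest=1 d=5 new=(6,1) → add node 4 parent=1 cost=8

Path: 0 1 2 3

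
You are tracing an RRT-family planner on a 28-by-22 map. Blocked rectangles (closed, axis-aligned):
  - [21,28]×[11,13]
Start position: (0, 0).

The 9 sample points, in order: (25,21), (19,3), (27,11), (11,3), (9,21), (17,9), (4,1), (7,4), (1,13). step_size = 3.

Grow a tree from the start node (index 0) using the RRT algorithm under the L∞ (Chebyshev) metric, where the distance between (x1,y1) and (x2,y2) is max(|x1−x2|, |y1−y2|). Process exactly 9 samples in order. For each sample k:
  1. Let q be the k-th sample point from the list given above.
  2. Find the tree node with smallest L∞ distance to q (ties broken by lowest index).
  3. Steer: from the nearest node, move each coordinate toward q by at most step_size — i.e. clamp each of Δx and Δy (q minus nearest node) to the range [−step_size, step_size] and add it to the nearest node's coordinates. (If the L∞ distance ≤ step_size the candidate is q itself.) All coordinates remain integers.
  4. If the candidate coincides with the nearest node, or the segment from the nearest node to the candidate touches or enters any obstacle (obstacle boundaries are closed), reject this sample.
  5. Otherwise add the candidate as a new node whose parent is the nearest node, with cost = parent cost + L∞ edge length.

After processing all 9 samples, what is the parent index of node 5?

Parent of node 5: 3

1. q=(25,21) nearest=0 d=25 new=(3,3) → add node 1 parent=0 cost=3
2. q=(19,3) nearest=1 d=16 new=(6,3) → add node 2 parent=1 cost=6
3. q=(27,11) nearest=2 d=21 new=(9,6) → add node 3 parent=2 cost=9
4. q=(11,3) nearest=3 d=3 new=(11,3) → add node 4 parent=3 cost=12
5. q=(9,21) nearest=3 d=15 new=(9,9) → add node 5 parent=3 cost=12
6. q=(17,9) nearest=4 d=6 new=(14,6) → add node 6 parent=4 cost=15
7. q=(4,1) nearest=1 d=2 new=(4,1) → add node 7 parent=1 cost=5
8. q=(7,4) nearest=2 d=1 new=(7,4) → add node 8 parent=2 cost=7
9. q=(1,13) nearest=3 d=8 new=(6,9) → add node 9 parent=3 cost=12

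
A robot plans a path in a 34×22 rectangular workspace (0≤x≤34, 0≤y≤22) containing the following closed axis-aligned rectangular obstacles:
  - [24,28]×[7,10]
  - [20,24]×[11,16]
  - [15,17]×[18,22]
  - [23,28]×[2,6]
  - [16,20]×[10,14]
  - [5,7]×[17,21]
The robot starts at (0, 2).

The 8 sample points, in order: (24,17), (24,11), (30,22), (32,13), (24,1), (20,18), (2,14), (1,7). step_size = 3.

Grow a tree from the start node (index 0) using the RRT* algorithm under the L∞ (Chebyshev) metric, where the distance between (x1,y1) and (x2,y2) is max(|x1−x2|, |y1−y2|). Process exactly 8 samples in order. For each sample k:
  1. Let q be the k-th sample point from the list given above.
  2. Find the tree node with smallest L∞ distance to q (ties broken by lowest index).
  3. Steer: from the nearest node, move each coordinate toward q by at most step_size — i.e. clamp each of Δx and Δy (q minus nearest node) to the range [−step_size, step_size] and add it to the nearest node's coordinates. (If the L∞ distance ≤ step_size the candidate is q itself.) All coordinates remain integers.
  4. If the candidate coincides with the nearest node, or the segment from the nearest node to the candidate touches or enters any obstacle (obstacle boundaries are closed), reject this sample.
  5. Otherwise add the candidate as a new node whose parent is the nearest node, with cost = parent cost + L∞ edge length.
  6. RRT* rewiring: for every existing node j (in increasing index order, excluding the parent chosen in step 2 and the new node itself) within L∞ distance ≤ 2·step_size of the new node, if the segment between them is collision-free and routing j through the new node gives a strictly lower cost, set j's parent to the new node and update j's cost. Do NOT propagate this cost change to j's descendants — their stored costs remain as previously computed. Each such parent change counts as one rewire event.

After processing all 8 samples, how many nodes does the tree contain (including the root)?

Node count: 9

1. q=(24,17) nearest=0 d=24 new=(3,5) → add node 1 parent=0 cost=3
2. q=(24,11) nearest=1 d=21 new=(6,8) → add node 2 parent=1 cost=6
3. q=(30,22) nearest=2 d=24 new=(9,11) → add node 3 parent=2 cost=9
4. q=(32,13) nearest=3 d=23 new=(12,13) → add node 4 parent=3 cost=12
5. q=(24,1) nearest=4 d=12 new=(15,10) → add node 5 parent=4 cost=15
6. q=(20,18) nearest=4 d=8 new=(15,16) → add node 6 parent=4 cost=15
7. q=(2,14) nearest=2 d=6 new=(3,11) → add node 7 parent=2 cost=9
8. q=(1,7) nearest=1 d=2 new=(1,7) → add node 8 parent=1 cost=5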